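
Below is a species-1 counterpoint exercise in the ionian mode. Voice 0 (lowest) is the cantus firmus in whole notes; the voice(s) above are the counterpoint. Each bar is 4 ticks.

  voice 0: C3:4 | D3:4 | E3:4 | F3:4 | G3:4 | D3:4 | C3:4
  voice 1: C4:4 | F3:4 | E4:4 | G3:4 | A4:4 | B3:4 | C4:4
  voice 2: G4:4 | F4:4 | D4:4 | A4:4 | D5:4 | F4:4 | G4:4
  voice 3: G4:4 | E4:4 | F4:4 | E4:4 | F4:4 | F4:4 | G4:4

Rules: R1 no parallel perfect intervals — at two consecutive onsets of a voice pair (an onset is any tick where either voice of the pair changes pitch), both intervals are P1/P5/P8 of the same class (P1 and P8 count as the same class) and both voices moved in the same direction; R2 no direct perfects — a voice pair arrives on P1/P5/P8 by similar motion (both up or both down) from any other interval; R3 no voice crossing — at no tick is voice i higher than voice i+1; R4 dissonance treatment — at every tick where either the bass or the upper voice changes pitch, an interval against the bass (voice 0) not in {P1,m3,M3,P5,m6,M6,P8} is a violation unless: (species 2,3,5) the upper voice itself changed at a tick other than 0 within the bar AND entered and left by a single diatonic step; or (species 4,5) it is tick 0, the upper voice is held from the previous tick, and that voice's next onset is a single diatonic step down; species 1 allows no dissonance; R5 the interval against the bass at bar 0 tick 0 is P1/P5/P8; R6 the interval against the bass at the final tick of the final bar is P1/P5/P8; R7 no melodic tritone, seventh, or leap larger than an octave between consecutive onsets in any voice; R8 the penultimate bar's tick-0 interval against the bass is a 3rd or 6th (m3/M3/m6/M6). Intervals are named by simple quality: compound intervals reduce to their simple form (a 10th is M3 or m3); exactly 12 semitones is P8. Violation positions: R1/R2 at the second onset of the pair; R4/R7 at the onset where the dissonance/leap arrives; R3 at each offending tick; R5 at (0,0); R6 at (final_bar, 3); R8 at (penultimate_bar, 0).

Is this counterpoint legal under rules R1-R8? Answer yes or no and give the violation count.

No (32 violations)

bar 0: v0=C3 v1=C4 v2=G4 v3=G4 (P5)
bar 1: v0=D3 v1=F3 v2=F4 v3=E4 (M2)
bar 2: v0=E3 v1=E4 v2=D4 v3=F4 (m2)
bar 3: v0=F3 v1=G3 v2=A4 v3=E4 (M7)
bar 4: v0=G3 v1=A4 v2=D5 v3=F4 (m7)
bar 5: v0=D3 v1=B3 v2=F4 v3=F4 (m3)
bar 6: v0=C3 v1=C4 v2=G4 v3=G4 (P5)
  R2 @ bar1.0: C4/G4 P5 -> F3/F4 P8 similar
  R3 @ bar1.0: F4 above E4
  R4 @ bar1.0: D3/E4 M2 untreated
  R3 @ bar1.1: F4 above E4
  R3 @ bar1.2: F4 above E4
  R3 @ bar1.3: F4 above E4
  R2 @ bar2.0: D3/F3 m3 -> E3/E4 P8 similar
  R3 @ bar2.0: E4 above D4
  R4 @ bar2.0: E3/D4 m7 untreated
  R4 @ bar2.0: E3/F4 m2 untreated
  R7 @ bar2.0: F3->E4 leap 11st
  R3 @ bar2.1: E4 above D4
  R3 @ bar2.2: E4 above D4
  R3 @ bar2.3: E4 above D4
  R3 @ bar3.0: A4 above E4
  R4 @ bar3.0: F3/G3 M2 untreated
  R4 @ bar3.0: F3/E4 M7 untreated
  R3 @ bar3.1: A4 above E4
  R3 @ bar3.2: A4 above E4
  R3 @ bar3.3: A4 above E4
  R2 @ bar4.0: F3/A4 M3 -> G3/D5 P5 similar
  R3 @ bar4.0: D5 above F4
  R4 @ bar4.0: G3/A4 M2 untreated
  R4 @ bar4.0: G3/F4 m7 untreated
  R7 @ bar4.0: G3->A4 leap 14st
  R3 @ bar4.1: D5 above F4
  R3 @ bar4.2: D5 above F4
  R3 @ bar4.3: D5 above F4
  R7 @ bar5.0: A4->B3 leap 10st
  R1 @ bar6.0: F4/F4 P1 -> G4/G4 P1 similar
  R2 @ bar6.0: B3/F4 TT -> C4/G4 P5 similar
  R2 @ bar6.0: B3/F4 TT -> C4/G4 P5 similar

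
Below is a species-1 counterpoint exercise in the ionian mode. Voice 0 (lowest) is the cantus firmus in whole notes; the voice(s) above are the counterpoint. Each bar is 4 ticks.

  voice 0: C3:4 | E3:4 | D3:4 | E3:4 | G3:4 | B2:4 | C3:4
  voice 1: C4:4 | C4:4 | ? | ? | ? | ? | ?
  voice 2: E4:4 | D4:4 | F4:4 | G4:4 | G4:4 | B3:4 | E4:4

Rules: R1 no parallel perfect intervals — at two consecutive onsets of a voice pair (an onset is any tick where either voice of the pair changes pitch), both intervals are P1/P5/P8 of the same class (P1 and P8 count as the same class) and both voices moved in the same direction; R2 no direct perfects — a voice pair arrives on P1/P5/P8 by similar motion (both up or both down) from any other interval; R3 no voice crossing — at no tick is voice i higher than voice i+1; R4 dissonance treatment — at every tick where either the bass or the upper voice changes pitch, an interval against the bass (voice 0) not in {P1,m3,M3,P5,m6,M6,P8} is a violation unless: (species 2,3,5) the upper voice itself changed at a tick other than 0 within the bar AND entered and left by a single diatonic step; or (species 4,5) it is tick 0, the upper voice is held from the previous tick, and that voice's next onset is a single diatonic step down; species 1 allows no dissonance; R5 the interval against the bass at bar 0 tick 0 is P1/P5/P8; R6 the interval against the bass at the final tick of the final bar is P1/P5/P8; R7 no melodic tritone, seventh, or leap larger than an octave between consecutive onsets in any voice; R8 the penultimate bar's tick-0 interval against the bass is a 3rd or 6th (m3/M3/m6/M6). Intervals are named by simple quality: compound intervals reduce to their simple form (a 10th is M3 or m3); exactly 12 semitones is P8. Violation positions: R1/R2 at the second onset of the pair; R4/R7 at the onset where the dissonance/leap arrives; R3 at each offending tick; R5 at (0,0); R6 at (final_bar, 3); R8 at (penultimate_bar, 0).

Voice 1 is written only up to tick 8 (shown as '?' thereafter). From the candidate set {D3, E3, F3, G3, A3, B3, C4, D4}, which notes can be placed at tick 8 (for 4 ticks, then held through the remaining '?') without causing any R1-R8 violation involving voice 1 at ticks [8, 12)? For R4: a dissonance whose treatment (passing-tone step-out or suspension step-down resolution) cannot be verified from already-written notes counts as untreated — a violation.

{B3, D4, F3}

D3: violates R2,R7
E3: violates R4
F3: legal
G3: violates R4
A3: violates R2
B3: legal
C4: violates R4
D4: legal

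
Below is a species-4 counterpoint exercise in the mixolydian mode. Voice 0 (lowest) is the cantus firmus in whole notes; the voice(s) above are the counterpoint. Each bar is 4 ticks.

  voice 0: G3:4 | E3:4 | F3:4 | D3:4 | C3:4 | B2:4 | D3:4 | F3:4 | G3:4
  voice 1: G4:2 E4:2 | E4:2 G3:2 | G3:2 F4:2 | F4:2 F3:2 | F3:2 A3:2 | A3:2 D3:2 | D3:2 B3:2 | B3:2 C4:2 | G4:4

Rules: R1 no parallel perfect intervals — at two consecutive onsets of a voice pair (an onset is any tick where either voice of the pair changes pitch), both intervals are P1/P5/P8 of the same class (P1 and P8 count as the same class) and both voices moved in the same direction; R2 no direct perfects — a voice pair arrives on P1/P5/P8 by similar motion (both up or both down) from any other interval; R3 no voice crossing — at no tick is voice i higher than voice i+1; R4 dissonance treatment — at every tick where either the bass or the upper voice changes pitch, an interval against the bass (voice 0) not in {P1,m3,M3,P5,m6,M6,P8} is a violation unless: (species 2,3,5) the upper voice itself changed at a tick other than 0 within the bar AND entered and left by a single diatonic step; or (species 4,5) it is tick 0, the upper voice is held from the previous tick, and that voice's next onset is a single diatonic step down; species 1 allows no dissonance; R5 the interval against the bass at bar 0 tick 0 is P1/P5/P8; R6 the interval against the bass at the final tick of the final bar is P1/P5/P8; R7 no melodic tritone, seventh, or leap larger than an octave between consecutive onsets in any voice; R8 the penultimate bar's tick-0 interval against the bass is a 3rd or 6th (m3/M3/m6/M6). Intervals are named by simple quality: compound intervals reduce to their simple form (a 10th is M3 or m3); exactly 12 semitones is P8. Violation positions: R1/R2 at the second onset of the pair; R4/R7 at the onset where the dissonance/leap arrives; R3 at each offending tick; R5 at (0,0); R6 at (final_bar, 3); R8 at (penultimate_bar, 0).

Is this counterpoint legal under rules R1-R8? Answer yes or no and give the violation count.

bar 0: v0=G3 v1=G4 (P8)
bar 1: v0=E3 v1=E4 (P8)
bar 2: v0=F3 v1=G3 (M2)
bar 3: v0=D3 v1=F4 (m3)
bar 4: v0=C3 v1=F3 (P4)
bar 5: v0=B2 v1=A3 (m7)
bar 6: v0=D3 v1=D3 (P1)
bar 7: v0=F3 v1=B3 (TT)
bar 8: v0=G3 v1=G4 (P8)
  R4 @ bar2.0: F3/G3 M2 untreated
  R7 @ bar2.2: G3->F4 leap 10st
  R4 @ bar4.0: C3/F3 P4 untreated
  R4 @ bar5.0: B2/A3 m7 untreated
  R4 @ bar7.0: F3/B3 TT untreated
  R8 @ bar7.0: penult TT not 3rd/6th
  R2 @ bar8.0: F3/C4 P5 -> G3/G4 P8 similar

No (7 violations)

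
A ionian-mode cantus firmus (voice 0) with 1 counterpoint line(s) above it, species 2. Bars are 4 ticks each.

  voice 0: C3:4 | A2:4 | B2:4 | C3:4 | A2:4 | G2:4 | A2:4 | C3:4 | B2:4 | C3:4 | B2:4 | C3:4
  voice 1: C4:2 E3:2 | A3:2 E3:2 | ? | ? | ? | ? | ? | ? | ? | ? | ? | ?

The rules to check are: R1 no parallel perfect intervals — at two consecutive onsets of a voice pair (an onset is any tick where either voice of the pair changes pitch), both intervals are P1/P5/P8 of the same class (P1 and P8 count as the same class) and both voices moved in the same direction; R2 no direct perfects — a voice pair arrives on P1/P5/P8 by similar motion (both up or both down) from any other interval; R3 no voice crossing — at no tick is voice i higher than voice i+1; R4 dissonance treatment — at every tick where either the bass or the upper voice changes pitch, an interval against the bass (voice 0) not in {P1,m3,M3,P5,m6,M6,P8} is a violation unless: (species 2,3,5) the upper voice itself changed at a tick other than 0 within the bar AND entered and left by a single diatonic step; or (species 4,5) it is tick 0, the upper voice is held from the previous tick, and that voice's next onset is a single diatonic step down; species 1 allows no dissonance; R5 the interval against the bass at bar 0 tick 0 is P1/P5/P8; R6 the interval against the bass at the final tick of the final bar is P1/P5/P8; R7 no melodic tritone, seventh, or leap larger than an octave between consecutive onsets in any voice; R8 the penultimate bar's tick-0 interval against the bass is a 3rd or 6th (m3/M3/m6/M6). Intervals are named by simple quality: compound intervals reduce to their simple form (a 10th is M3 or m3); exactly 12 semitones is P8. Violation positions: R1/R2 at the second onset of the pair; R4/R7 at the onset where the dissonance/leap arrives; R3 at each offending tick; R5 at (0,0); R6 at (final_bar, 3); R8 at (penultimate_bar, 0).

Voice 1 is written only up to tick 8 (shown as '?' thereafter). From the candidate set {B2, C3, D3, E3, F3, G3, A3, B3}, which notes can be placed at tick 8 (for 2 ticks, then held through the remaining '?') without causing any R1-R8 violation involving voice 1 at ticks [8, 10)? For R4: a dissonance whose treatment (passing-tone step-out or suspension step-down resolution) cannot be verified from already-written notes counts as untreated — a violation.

{B2, D3, G3}

B2: legal
C3: violates R4
D3: legal
E3: violates R4
F3: violates R4
G3: legal
A3: violates R4
B3: violates R2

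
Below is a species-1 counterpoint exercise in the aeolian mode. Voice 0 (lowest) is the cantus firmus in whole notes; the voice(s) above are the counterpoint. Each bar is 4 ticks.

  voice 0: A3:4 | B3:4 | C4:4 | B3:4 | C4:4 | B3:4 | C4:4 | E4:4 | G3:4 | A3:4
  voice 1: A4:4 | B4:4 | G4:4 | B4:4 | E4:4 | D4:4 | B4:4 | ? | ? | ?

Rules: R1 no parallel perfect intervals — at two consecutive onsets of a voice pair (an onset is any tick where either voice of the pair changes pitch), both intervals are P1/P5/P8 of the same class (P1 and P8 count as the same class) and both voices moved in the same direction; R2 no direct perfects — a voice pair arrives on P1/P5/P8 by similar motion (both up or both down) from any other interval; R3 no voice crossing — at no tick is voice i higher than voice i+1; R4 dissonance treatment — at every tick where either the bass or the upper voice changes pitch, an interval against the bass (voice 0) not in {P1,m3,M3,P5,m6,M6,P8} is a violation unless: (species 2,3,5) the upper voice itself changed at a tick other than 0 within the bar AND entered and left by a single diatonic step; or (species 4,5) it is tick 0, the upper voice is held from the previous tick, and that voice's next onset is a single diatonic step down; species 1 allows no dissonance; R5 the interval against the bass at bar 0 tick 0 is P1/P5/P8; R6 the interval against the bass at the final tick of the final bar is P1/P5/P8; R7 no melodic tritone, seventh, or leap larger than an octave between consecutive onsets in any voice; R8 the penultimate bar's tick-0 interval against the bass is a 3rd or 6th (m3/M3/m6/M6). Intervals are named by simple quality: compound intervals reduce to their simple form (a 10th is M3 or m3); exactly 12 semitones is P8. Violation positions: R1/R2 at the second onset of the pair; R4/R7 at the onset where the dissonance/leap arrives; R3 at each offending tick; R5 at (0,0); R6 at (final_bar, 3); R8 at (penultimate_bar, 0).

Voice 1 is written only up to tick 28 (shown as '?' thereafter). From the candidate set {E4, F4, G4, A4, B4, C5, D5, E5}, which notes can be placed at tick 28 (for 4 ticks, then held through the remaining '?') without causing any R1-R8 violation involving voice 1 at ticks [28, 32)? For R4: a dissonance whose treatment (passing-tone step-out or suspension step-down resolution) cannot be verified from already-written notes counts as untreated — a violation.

{B4, C5, E4, G4}

E4: legal
F4: violates R4,R7
G4: legal
A4: violates R4
B4: legal
C5: legal
D5: violates R4
E5: violates R2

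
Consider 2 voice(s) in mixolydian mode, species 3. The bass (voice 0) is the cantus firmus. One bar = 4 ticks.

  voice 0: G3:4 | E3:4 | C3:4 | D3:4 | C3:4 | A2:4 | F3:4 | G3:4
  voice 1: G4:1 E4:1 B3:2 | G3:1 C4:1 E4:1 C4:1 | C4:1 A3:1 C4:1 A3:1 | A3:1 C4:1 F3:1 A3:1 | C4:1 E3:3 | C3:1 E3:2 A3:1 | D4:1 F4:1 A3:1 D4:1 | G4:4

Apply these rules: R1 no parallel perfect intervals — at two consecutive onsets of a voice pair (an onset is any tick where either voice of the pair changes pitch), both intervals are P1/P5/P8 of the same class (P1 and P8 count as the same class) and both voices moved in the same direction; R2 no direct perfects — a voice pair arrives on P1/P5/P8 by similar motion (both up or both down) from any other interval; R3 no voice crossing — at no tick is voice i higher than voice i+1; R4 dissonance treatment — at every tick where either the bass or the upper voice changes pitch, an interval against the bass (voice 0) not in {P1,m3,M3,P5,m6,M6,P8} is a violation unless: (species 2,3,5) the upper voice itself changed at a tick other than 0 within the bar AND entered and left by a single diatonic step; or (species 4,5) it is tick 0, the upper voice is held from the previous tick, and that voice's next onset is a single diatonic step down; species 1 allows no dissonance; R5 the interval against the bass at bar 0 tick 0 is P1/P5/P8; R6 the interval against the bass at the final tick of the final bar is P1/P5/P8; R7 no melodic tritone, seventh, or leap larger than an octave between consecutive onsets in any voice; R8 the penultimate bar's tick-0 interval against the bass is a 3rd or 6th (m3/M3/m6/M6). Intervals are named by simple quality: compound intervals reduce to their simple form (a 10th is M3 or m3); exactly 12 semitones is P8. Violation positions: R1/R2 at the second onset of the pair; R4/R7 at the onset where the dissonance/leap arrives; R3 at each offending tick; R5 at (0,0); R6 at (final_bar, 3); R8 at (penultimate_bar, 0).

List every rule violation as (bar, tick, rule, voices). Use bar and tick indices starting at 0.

bar 0: v0=G3 v1=G4 downbeat P8
bar 1: v0=E3 v1=G3 downbeat m3
bar 2: v0=C3 v1=C4 downbeat P8
bar 3: v0=D3 v1=A3 downbeat P5
bar 4: v0=C3 v1=C4 downbeat P8
bar 5: v0=A2 v1=C3 downbeat m3
bar 6: v0=F3 v1=D4 downbeat M6
bar 7: v0=G3 v1=G4 downbeat P8
  -> R4 @ bar 3 tick 1 v(0, 1): D3/C4 m7 untreated
  -> R2 @ bar 7 tick 0 v(0, 1): F3/D4 M6 -> G3/G4 P8 similar

(3, 1, R4, (0, 1))
(7, 0, R2, (0, 1))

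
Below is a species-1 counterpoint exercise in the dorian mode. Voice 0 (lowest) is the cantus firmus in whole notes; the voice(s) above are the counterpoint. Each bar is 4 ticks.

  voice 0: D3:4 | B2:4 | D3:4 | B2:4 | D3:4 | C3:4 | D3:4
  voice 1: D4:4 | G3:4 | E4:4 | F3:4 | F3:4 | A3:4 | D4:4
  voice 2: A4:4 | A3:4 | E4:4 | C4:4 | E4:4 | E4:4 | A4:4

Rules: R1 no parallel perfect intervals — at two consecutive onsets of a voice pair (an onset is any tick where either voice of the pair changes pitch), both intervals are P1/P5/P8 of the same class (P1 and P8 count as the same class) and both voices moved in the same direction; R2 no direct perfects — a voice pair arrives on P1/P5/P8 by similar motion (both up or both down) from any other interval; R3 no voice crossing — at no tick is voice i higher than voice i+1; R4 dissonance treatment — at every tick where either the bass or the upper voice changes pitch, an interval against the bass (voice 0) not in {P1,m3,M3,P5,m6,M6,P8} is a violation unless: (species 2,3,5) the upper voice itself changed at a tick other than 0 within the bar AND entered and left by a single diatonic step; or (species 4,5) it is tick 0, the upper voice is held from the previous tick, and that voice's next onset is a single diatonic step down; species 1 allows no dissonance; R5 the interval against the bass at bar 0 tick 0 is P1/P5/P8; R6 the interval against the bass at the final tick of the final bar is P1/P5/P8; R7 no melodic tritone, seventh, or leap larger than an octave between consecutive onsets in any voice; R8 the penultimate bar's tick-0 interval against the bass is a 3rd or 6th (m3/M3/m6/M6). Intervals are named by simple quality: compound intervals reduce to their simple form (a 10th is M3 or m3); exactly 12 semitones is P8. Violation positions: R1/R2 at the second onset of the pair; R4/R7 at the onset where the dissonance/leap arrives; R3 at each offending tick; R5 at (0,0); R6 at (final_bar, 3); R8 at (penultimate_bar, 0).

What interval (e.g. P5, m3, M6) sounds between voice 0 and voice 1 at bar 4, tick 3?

voice 0=D3 voice 1=F3 -> m3

m3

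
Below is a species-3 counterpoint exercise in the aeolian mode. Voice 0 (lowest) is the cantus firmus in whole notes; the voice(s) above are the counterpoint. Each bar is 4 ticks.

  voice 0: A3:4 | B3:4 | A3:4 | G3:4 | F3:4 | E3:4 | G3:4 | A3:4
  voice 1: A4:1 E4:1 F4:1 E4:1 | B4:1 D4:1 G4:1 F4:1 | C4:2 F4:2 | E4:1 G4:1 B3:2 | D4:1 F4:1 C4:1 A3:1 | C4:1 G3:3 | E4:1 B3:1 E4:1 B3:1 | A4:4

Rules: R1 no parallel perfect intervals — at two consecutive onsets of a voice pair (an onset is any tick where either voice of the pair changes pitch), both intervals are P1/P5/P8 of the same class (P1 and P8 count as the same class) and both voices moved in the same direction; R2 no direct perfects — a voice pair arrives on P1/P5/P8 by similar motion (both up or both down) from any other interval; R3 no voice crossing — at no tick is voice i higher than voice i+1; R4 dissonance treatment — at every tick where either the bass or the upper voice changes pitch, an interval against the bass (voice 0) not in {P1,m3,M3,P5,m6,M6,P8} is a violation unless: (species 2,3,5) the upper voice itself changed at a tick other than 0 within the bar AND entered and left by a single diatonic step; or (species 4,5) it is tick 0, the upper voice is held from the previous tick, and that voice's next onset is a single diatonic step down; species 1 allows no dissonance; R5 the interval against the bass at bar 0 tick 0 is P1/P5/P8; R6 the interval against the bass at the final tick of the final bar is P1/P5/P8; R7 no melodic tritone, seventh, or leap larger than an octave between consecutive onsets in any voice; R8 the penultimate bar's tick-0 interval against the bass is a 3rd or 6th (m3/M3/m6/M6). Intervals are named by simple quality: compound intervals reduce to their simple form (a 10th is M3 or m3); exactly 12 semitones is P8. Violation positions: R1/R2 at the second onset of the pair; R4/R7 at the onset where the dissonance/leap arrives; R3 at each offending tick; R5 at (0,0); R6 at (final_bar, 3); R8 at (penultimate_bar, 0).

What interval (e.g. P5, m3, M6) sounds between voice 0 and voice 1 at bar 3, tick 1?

voice 0=G3 voice 1=G4 -> P8

P8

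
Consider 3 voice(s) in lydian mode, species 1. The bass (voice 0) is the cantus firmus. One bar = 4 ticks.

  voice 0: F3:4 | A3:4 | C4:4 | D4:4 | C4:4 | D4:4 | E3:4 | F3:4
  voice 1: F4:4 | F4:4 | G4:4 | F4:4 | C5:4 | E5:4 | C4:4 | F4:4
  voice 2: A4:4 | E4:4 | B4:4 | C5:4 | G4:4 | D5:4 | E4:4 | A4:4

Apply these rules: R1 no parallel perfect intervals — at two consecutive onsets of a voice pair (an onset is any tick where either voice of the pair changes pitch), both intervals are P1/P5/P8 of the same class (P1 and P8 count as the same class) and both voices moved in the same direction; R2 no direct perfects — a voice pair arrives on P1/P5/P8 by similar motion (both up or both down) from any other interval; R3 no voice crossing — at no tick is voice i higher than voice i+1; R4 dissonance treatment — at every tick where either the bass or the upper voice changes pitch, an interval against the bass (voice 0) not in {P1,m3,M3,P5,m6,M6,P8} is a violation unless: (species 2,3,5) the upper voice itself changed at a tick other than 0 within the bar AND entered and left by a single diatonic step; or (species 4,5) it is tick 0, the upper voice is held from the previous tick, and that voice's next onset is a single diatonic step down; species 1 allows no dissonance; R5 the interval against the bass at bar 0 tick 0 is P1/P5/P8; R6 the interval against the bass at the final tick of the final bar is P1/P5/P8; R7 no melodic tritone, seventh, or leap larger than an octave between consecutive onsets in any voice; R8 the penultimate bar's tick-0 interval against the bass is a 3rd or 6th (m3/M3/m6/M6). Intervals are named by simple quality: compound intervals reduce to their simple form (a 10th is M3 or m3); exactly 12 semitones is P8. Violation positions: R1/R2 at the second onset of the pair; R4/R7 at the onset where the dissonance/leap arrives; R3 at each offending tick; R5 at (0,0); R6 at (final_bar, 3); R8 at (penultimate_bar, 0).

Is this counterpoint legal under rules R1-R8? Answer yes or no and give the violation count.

No (26 violations)

bar 0: v0=F3 v1=F4 v2=A4 (M3)
bar 1: v0=A3 v1=F4 v2=E4 (P5)
bar 2: v0=C4 v1=G4 v2=B4 (M7)
bar 3: v0=D4 v1=F4 v2=C5 (m7)
bar 4: v0=C4 v1=C5 v2=G4 (P5)
bar 5: v0=D4 v1=E5 v2=D5 (P8)
bar 6: v0=E3 v1=C4 v2=E4 (P8)
bar 7: v0=F3 v1=F4 v2=A4 (M3)
  R5 @ bar0.0: opens on M3
  R3 @ bar1.0: F4 above E4
  R3 @ bar1.1: F4 above E4
  R3 @ bar1.2: F4 above E4
  R3 @ bar1.3: F4 above E4
  R2 @ bar2.0: A3/F4 m6 -> C4/G4 P5 similar
  R4 @ bar2.0: C4/B4 M7 untreated
  R4 @ bar3.0: D4/C5 m7 untreated
  R2 @ bar4.0: D4/C5 m7 -> C4/G4 P5 similar
  R3 @ bar4.0: C5 above G4
  R3 @ bar4.1: C5 above G4
  R3 @ bar4.2: C5 above G4
  R3 @ bar4.3: C5 above G4
  R2 @ bar5.0: C4/G4 P5 -> D4/D5 P8 similar
  R3 @ bar5.0: E5 above D5
  R4 @ bar5.0: D4/E5 M2 untreated
  R3 @ bar5.1: E5 above D5
  R3 @ bar5.2: E5 above D5
  R3 @ bar5.3: E5 above D5
  R1 @ bar6.0: D4/D5 P8 -> E3/E4 P8 similar
  R7 @ bar6.0: D4->E3 leap 10st
  R7 @ bar6.0: E5->C4 leap 16st
  R7 @ bar6.0: D5->E4 leap 10st
  R8 @ bar6.0: penult P8 not 3rd/6th
  R2 @ bar7.0: E3/C4 m6 -> F3/F4 P8 similar
  R6 @ bar7.3: closes on M3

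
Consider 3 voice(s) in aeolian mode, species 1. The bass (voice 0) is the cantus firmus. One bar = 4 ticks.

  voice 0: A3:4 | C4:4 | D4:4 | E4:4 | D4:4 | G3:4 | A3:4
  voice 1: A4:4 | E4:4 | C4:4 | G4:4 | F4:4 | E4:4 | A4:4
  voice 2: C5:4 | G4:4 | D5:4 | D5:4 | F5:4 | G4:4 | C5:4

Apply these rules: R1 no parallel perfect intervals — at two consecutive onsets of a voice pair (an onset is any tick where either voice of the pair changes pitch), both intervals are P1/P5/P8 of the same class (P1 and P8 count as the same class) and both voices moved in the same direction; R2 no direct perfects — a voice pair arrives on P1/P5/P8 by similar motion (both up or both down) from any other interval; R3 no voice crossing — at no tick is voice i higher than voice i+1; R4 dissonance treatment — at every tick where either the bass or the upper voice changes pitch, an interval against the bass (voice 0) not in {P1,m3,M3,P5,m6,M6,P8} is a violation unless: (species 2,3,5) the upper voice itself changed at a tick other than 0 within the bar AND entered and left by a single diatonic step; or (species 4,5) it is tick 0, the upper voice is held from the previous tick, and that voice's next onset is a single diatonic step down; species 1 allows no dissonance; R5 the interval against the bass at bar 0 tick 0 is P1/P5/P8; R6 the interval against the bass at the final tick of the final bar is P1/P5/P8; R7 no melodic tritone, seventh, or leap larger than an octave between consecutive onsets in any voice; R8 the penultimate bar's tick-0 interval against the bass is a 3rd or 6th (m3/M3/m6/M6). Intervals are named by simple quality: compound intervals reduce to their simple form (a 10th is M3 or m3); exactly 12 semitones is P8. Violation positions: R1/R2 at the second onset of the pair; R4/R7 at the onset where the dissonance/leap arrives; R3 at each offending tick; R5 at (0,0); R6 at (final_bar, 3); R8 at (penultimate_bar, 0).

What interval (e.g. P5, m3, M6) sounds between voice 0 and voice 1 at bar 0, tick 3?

P8

voice 0=A3 voice 1=A4 -> P8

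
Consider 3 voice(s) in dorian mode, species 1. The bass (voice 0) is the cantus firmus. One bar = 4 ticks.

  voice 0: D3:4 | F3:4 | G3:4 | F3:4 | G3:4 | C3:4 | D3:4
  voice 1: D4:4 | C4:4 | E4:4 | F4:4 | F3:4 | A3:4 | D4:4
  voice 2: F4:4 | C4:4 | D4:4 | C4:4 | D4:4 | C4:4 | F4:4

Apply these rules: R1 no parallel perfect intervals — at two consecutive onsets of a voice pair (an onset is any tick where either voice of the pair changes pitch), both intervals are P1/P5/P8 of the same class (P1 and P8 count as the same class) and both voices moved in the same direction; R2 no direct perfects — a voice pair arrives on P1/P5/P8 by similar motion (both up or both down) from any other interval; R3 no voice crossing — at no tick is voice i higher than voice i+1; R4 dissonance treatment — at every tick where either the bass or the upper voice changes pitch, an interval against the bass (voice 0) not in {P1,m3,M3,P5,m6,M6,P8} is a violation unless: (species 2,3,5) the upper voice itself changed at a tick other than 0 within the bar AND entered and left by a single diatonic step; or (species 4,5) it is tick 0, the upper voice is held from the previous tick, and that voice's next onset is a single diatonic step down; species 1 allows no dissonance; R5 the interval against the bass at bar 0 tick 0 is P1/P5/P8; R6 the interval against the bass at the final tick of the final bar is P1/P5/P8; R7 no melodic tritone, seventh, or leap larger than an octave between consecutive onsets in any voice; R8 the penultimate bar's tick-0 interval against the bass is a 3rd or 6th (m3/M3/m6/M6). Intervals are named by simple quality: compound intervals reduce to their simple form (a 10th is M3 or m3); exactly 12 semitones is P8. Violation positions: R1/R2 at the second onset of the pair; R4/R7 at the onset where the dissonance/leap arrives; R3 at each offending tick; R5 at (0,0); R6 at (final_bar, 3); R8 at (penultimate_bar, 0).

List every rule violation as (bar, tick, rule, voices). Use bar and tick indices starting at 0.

(0, 0, R5, (0, 2))
(1, 0, R2, (1, 2))
(2, 0, R1, (0, 2))
(2, 0, R3, (1, 2))
(2, 1, R3, (1, 2))
(2, 2, R3, (1, 2))
(2, 3, R3, (1, 2))
(3, 0, R1, (0, 2))
(3, 0, R3, (1, 2))
(3, 1, R3, (1, 2))
(3, 2, R3, (1, 2))
(3, 3, R3, (1, 2))
(4, 0, R1, (0, 2))
(4, 0, R3, (0, 1))
(4, 0, R4, (0, 1))
(4, 1, R3, (0, 1))
(4, 2, R3, (0, 1))
(4, 3, R3, (0, 1))
(5, 0, R2, (0, 2))
(5, 0, R8, (0, 2))
(6, 0, R2, (0, 1))
(6, 3, R6, (0, 2))

bar 0: v0=D3 v1=D4 v2=F4 downbeat m3
bar 1: v0=F3 v1=C4 v2=C4 downbeat P5
bar 2: v0=G3 v1=E4 v2=D4 downbeat P5
bar 3: v0=F3 v1=F4 v2=C4 downbeat P5
bar 4: v0=G3 v1=F3 v2=D4 downbeat P5
bar 5: v0=C3 v1=A3 v2=C4 downbeat P8
bar 6: v0=D3 v1=D4 v2=F4 downbeat m3
  -> R5 @ bar 0 tick 0 v(0, 2): opens on m3
  -> R2 @ bar 1 tick 0 v(1, 2): D4/F4 m3 -> C4/C4 P1 similar
  -> R1 @ bar 2 tick 0 v(0, 2): F3/C4 P5 -> G3/D4 P5 similar
  -> R3 @ bar 2 tick 0 v(1, 2): E4 above D4
  -> R3 @ bar 2 tick 1 v(1, 2): E4 above D4
  -> R3 @ bar 2 tick 2 v(1, 2): E4 above D4
  -> R3 @ bar 2 tick 3 v(1, 2): E4 above D4
  -> R1 @ bar 3 tick 0 v(0, 2): G3/D4 P5 -> F3/C4 P5 similar
  -> R3 @ bar 3 tick 0 v(1, 2): F4 above C4
  -> R3 @ bar 3 tick 1 v(1, 2): F4 above C4
  -> R3 @ bar 3 tick 2 v(1, 2): F4 above C4
  -> R3 @ bar 3 tick 3 v(1, 2): F4 above C4
  -> R1 @ bar 4 tick 0 v(0, 2): F3/C4 P5 -> G3/D4 P5 similar
  -> R3 @ bar 4 tick 0 v(0, 1): G3 above F3
  -> R4 @ bar 4 tick 0 v(0, 1): G3/F3 M2 untreated
  -> R3 @ bar 4 tick 1 v(0, 1): G3 above F3
  -> R3 @ bar 4 tick 2 v(0, 1): G3 above F3
  -> R3 @ bar 4 tick 3 v(0, 1): G3 above F3
  -> R2 @ bar 5 tick 0 v(0, 2): G3/D4 P5 -> C3/C4 P8 similar
  -> R8 @ bar 5 tick 0 v(0, 2): penult P8 not 3rd/6th
  -> R2 @ bar 6 tick 0 v(0, 1): C3/A3 M6 -> D3/D4 P8 similar
  -> R6 @ bar 6 tick 3 v(0, 2): closes on m3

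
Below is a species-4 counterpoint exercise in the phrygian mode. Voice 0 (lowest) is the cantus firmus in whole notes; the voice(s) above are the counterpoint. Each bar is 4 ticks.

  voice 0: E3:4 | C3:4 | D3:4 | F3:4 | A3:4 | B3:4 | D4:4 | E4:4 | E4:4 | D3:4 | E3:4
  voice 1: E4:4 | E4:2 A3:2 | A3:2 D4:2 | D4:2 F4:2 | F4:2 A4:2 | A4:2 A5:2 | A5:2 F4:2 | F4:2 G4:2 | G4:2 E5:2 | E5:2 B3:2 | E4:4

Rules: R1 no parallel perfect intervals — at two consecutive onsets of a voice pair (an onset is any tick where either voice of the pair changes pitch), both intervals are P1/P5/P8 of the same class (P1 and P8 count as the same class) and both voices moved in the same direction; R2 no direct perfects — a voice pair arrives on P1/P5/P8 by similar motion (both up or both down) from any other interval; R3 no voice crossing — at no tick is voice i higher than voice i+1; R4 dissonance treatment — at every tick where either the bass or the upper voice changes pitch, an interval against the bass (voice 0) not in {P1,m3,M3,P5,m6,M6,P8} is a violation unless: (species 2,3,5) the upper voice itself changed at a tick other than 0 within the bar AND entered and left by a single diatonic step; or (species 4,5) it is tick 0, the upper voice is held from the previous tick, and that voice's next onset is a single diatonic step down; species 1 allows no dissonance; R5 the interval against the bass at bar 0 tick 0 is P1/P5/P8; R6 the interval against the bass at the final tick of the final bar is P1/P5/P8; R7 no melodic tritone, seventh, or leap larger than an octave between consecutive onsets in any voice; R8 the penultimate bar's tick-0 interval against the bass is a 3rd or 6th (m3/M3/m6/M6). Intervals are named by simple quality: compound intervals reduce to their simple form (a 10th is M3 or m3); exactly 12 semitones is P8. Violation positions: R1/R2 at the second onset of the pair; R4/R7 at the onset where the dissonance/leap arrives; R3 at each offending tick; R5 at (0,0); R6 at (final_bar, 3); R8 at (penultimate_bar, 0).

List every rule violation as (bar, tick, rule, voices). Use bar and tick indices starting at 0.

bar 0: v0=E3 v1=E4 downbeat P8
bar 1: v0=C3 v1=E4 downbeat M3
bar 2: v0=D3 v1=A3 downbeat P5
bar 3: v0=F3 v1=D4 downbeat M6
bar 4: v0=A3 v1=F4 downbeat m6
bar 5: v0=B3 v1=A4 downbeat m7
bar 6: v0=D4 v1=A5 downbeat P5
bar 7: v0=E4 v1=F4 downbeat m2
bar 8: v0=E4 v1=G4 downbeat m3
bar 9: v0=D3 v1=E5 downbeat M2
bar 10: v0=E3 v1=E4 downbeat P8
  -> R4 @ bar 5 tick 0 v(0, 1): B3/A4 m7 untreated
  -> R4 @ bar 5 tick 2 v(0, 1): B3/A5 m7 untreated
  -> R7 @ bar 6 tick 2 v(1,): A5->F4 leap 16st
  -> R4 @ bar 7 tick 0 v(0, 1): E4/F4 m2 untreated
  -> R4 @ bar 9 tick 0 v(0, 1): D3/E5 M2 untreated
  -> R7 @ bar 9 tick 0 v(0,): E4->D3 leap 14st
  -> R8 @ bar 9 tick 0 v(0, 1): penult M2 not 3rd/6th
  -> R7 @ bar 9 tick 2 v(1,): E5->B3 leap 17st
  -> R2 @ bar 10 tick 0 v(0, 1): D3/B3 M6 -> E3/E4 P8 similar

(5, 0, R4, (0, 1))
(5, 2, R4, (0, 1))
(6, 2, R7, (1,))
(7, 0, R4, (0, 1))
(9, 0, R4, (0, 1))
(9, 0, R7, (0,))
(9, 0, R8, (0, 1))
(9, 2, R7, (1,))
(10, 0, R2, (0, 1))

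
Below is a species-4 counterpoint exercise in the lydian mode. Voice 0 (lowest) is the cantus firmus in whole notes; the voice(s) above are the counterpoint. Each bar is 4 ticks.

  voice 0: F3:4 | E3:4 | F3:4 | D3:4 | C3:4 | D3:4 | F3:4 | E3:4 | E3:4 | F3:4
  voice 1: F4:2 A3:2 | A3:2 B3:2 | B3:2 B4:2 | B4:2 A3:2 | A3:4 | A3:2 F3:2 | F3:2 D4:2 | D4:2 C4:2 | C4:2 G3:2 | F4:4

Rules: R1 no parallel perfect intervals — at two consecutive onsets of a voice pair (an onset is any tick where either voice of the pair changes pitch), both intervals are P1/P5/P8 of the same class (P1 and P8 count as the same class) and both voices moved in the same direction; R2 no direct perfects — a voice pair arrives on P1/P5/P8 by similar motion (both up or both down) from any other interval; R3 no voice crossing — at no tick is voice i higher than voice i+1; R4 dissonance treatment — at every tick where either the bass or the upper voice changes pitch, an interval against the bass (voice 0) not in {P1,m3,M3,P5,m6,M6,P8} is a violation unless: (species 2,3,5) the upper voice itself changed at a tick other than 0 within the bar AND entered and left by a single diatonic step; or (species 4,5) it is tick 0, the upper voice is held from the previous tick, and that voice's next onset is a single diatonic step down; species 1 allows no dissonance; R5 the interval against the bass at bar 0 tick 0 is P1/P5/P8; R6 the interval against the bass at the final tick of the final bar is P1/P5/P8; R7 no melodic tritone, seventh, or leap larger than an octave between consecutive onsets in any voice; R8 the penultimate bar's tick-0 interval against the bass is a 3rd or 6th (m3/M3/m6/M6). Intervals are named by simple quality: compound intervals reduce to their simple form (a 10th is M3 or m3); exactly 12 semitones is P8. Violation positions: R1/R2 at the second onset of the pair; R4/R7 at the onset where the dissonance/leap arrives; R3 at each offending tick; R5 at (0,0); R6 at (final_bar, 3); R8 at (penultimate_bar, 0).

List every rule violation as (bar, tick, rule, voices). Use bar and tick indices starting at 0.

(1, 0, R4, (0, 1))
(2, 0, R4, (0, 1))
(2, 2, R4, (0, 1))
(3, 2, R7, (1,))
(9, 0, R2, (0, 1))
(9, 0, R7, (1,))

bar 0: v0=F3 v1=F4 downbeat P8
bar 1: v0=E3 v1=A3 downbeat P4
bar 2: v0=F3 v1=B3 downbeat TT
bar 3: v0=D3 v1=B4 downbeat M6
bar 4: v0=C3 v1=A3 downbeat M6
bar 5: v0=D3 v1=A3 downbeat P5
bar 6: v0=F3 v1=F3 downbeat P1
bar 7: v0=E3 v1=D4 downbeat m7
bar 8: v0=E3 v1=C4 downbeat m6
bar 9: v0=F3 v1=F4 downbeat P8
  -> R4 @ bar 1 tick 0 v(0, 1): E3/A3 P4 untreated
  -> R4 @ bar 2 tick 0 v(0, 1): F3/B3 TT untreated
  -> R4 @ bar 2 tick 2 v(0, 1): F3/B4 TT untreated
  -> R7 @ bar 3 tick 2 v(1,): B4->A3 leap 14st
  -> R2 @ bar 9 tick 0 v(0, 1): E3/G3 m3 -> F3/F4 P8 similar
  -> R7 @ bar 9 tick 0 v(1,): G3->F4 leap 10st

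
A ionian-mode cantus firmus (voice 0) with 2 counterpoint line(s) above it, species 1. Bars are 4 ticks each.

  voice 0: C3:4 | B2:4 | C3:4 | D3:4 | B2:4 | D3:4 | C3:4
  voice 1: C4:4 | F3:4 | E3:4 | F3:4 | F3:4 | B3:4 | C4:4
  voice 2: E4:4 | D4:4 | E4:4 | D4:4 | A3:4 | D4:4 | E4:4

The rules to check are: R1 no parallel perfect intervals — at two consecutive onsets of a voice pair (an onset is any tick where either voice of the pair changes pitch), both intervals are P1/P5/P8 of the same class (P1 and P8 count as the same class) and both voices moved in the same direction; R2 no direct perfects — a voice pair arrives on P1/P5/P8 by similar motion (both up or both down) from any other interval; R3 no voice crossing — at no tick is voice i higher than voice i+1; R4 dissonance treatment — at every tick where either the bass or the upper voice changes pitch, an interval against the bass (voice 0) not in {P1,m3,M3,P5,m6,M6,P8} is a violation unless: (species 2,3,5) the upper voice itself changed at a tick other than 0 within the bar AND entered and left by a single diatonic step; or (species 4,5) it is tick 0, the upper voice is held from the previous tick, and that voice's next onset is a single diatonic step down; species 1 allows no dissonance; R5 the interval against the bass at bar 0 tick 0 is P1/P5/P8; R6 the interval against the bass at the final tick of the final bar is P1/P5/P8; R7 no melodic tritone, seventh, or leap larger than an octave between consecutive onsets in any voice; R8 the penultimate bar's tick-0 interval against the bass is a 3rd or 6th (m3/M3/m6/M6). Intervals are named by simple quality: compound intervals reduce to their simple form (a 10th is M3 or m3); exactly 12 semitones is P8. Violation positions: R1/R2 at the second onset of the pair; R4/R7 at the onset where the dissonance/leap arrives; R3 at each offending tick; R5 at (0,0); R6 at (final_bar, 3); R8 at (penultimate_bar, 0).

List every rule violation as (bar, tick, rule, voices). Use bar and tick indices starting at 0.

bar 0: v0=C3 v1=C4 v2=E4 downbeat M3
bar 1: v0=B2 v1=F3 v2=D4 downbeat m3
bar 2: v0=C3 v1=E3 v2=E4 downbeat M3
bar 3: v0=D3 v1=F3 v2=D4 downbeat P8
bar 4: v0=B2 v1=F3 v2=A3 downbeat m7
bar 5: v0=D3 v1=B3 v2=D4 downbeat P8
bar 6: v0=C3 v1=C4 v2=E4 downbeat M3
  -> R5 @ bar 0 tick 0 v(0, 2): opens on M3
  -> R4 @ bar 1 tick 0 v(0, 1): B2/F3 TT untreated
  -> R4 @ bar 4 tick 0 v(0, 1): B2/F3 TT untreated
  -> R4 @ bar 4 tick 0 v(0, 2): B2/A3 m7 untreated
  -> R2 @ bar 5 tick 0 v(0, 2): B2/A3 m7 -> D3/D4 P8 similar
  -> R7 @ bar 5 tick 0 v(1,): F3->B3 leap 6st
  -> R8 @ bar 5 tick 0 v(0, 2): penult P8 not 3rd/6th
  -> R6 @ bar 6 tick 3 v(0, 2): closes on M3

(0, 0, R5, (0, 2))
(1, 0, R4, (0, 1))
(4, 0, R4, (0, 1))
(4, 0, R4, (0, 2))
(5, 0, R2, (0, 2))
(5, 0, R7, (1,))
(5, 0, R8, (0, 2))
(6, 3, R6, (0, 2))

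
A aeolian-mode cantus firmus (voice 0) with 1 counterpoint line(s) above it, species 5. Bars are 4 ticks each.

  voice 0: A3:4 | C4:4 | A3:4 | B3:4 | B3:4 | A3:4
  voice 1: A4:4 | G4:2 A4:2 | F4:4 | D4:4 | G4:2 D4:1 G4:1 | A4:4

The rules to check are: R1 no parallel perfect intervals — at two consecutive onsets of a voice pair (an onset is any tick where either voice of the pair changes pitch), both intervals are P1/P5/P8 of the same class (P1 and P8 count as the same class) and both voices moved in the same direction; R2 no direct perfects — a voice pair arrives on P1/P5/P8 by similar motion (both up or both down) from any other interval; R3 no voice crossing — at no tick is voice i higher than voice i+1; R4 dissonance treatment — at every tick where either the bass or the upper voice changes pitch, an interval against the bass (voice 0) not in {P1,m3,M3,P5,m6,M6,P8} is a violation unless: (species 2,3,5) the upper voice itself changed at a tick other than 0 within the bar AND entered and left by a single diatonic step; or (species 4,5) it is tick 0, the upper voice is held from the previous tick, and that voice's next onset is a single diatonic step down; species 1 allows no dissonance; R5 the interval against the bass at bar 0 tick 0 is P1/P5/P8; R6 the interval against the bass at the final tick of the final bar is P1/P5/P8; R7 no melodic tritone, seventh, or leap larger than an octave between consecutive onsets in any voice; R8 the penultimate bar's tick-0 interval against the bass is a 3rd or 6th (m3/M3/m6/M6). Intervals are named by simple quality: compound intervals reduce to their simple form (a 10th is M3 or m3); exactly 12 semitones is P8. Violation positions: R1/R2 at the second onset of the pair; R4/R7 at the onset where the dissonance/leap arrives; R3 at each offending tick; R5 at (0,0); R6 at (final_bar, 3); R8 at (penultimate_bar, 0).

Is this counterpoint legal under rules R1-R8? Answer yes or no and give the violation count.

Yes (0 violations)

bar 0: v0=A3 v1=A4 (P8)
bar 1: v0=C4 v1=G4 (P5)
bar 2: v0=A3 v1=F4 (m6)
bar 3: v0=B3 v1=D4 (m3)
bar 4: v0=B3 v1=G4 (m6)
bar 5: v0=A3 v1=A4 (P8)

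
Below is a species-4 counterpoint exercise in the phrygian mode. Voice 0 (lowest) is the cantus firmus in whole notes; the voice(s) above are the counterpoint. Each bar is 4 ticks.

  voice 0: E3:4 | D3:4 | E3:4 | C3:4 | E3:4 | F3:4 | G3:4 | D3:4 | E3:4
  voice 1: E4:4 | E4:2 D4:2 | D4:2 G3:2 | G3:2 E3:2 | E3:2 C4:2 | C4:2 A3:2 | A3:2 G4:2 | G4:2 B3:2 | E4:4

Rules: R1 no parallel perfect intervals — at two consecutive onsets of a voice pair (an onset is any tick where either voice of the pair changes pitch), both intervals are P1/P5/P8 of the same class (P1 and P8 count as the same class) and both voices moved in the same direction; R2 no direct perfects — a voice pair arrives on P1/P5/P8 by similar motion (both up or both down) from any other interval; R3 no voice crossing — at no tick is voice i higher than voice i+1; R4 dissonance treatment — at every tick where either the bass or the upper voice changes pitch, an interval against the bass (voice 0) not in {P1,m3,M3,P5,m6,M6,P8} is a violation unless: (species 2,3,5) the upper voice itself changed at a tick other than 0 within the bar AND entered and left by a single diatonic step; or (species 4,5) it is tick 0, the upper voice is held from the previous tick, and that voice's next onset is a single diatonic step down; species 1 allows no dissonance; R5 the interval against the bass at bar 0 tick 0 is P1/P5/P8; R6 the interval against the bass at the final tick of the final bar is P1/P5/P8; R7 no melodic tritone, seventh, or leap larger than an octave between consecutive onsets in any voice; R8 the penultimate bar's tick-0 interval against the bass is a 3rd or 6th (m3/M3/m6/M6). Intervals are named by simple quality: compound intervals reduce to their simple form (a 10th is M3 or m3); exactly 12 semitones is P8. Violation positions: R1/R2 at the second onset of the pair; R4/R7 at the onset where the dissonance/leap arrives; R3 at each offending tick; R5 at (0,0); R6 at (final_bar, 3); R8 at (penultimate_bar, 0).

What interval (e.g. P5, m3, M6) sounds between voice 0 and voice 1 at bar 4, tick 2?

m6

voice 0=E3 voice 1=C4 -> m6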